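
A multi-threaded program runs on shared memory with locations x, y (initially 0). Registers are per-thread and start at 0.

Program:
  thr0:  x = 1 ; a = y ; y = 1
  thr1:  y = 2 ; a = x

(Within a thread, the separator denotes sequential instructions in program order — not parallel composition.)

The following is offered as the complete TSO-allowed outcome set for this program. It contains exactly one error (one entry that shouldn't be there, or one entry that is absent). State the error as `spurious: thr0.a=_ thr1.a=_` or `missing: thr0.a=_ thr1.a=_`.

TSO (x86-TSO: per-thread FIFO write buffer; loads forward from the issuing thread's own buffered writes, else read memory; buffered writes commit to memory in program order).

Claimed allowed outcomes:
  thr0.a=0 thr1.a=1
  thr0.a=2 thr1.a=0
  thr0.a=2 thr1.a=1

missing: thr0.a=0 thr1.a=0

outcome vector order: (thr0.a,thr1.a)
[TSO] allowed = {<0 0>; <0 1>; <2 0>; <2 1>}
TSO∖claimed = {<0 0>}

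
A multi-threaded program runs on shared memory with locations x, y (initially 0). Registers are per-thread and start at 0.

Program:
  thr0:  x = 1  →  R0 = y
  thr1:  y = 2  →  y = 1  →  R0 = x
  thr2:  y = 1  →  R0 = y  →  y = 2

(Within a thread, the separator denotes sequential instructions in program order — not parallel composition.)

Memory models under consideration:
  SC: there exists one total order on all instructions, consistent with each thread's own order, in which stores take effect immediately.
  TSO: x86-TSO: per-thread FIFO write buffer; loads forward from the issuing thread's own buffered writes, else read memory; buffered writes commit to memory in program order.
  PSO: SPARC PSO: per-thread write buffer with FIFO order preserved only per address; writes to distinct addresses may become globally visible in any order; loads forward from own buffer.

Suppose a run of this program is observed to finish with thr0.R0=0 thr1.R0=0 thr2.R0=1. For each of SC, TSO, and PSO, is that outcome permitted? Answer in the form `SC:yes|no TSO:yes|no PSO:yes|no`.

outcome vector order: (thr0.R0,thr1.R0,thr2.R0)
SC (10): (0,1,1) (0,1,2) (1,0,1) (1,0,2) (1,1,1) (1,1,2) (2,0,1) (2,0,2) (2,1,1) (2,1,2)
TSO (12): (0,0,1) (0,0,2) (0,1,1) (0,1,2) (1,0,1) (1,0,2) (1,1,1) (1,1,2) (2,0,1) (2,0,2) (2,1,1) (2,1,2)
PSO (12): (0,0,1) (0,0,2) (0,1,1) (0,1,2) (1,0,1) (1,0,2) (1,1,1) (1,1,2) (2,0,1) (2,0,2) (2,1,1) (2,1,2)
target (0,0,1) ∈ {TSO,PSO}

SC:no TSO:yes PSO:yes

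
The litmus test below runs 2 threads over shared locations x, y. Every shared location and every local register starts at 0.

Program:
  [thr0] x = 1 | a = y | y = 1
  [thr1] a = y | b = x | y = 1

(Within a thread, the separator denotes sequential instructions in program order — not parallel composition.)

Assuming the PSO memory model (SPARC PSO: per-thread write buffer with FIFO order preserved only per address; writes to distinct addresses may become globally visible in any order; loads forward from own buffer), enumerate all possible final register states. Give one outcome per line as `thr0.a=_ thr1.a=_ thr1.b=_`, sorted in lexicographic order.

outcome vector order: (thr0.a,thr1.a,thr1.b)
|PSO outcomes| = 6

thr0.a=0 thr1.a=0 thr1.b=0
thr0.a=0 thr1.a=0 thr1.b=1
thr0.a=0 thr1.a=1 thr1.b=0
thr0.a=0 thr1.a=1 thr1.b=1
thr0.a=1 thr1.a=0 thr1.b=0
thr0.a=1 thr1.a=0 thr1.b=1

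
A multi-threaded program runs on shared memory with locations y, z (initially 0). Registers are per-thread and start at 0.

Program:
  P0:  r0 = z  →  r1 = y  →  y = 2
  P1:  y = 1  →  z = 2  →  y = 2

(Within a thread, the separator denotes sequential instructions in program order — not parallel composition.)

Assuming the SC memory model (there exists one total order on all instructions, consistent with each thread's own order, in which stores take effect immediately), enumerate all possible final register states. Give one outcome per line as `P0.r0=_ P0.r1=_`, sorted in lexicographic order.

outcome vector order: (P0.r0,P0.r1)
|SC outcomes| = 5

P0.r0=0 P0.r1=0
P0.r0=0 P0.r1=1
P0.r0=0 P0.r1=2
P0.r0=2 P0.r1=1
P0.r0=2 P0.r1=2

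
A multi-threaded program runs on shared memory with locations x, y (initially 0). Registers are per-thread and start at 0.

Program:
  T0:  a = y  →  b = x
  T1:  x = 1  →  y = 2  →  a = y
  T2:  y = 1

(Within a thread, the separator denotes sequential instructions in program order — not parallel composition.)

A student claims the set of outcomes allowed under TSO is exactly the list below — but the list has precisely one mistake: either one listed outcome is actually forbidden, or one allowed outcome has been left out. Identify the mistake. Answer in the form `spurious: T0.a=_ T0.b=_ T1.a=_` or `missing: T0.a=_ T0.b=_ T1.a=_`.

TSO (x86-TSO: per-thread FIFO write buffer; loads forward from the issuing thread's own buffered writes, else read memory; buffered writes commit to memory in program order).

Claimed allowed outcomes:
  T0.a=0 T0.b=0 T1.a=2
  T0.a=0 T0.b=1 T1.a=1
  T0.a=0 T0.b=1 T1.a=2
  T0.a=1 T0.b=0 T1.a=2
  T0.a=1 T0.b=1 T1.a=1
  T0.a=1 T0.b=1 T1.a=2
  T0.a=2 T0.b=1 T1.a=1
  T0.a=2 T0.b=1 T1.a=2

outcome vector order: (T0.a,T0.b,T1.a)
TSO: 9 outcomes — {0/0/1 0/0/2 0/1/1 0/1/2 1/0/2 1/1/1 1/1/2 2/1/1 2/1/2}
TSO∖claimed = {0/0/1}

missing: T0.a=0 T0.b=0 T1.a=1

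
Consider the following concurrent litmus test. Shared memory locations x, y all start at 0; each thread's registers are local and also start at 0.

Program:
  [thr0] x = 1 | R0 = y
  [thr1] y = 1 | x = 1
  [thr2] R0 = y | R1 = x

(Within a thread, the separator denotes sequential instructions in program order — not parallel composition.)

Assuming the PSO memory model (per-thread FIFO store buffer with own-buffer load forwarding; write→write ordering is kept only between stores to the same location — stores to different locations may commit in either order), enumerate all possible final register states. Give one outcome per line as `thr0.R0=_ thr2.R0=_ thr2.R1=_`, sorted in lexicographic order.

outcome vector order: (thr0.R0,thr2.R0,thr2.R1)
|PSO outcomes| = 8

thr0.R0=0 thr2.R0=0 thr2.R1=0
thr0.R0=0 thr2.R0=0 thr2.R1=1
thr0.R0=0 thr2.R0=1 thr2.R1=0
thr0.R0=0 thr2.R0=1 thr2.R1=1
thr0.R0=1 thr2.R0=0 thr2.R1=0
thr0.R0=1 thr2.R0=0 thr2.R1=1
thr0.R0=1 thr2.R0=1 thr2.R1=0
thr0.R0=1 thr2.R0=1 thr2.R1=1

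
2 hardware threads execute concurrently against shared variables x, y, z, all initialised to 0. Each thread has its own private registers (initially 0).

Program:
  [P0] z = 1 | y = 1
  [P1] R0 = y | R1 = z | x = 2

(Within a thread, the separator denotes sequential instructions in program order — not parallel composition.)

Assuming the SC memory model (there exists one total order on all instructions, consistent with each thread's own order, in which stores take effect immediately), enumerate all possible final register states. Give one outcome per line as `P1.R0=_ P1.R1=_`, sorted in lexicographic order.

outcome vector order: (P1.R0,P1.R1)
|SC outcomes| = 3

P1.R0=0 P1.R1=0
P1.R0=0 P1.R1=1
P1.R0=1 P1.R1=1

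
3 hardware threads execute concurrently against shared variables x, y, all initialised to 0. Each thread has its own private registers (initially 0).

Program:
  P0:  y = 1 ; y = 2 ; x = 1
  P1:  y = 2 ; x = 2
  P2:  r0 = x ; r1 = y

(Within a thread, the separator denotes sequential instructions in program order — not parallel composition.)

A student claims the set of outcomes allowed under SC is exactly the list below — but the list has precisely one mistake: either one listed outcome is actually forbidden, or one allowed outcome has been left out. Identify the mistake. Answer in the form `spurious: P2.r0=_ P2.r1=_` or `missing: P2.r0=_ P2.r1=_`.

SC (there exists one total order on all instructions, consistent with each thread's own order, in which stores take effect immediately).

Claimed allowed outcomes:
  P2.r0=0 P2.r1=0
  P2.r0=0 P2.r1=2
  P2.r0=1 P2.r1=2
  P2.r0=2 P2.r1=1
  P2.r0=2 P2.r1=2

outcome vector order: (P2.r0,P2.r1)
SC (6): (0,0), (0,1), (0,2), (1,2), (2,1), (2,2)
SC∖claimed = {(0,1)}

missing: P2.r0=0 P2.r1=1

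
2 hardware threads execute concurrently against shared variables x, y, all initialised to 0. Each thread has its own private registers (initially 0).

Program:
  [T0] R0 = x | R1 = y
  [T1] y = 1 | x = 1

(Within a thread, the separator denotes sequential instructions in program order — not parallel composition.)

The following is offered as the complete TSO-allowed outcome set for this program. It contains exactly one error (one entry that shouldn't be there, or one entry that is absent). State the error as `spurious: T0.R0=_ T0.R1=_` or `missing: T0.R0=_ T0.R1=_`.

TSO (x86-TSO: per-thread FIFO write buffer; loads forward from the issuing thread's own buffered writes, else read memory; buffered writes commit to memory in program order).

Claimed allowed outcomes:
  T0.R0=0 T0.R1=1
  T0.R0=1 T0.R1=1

missing: T0.R0=0 T0.R1=0

outcome vector order: (T0.R0,T0.R1)
[TSO] allowed = {00; 01; 11}
TSO∖claimed = {00}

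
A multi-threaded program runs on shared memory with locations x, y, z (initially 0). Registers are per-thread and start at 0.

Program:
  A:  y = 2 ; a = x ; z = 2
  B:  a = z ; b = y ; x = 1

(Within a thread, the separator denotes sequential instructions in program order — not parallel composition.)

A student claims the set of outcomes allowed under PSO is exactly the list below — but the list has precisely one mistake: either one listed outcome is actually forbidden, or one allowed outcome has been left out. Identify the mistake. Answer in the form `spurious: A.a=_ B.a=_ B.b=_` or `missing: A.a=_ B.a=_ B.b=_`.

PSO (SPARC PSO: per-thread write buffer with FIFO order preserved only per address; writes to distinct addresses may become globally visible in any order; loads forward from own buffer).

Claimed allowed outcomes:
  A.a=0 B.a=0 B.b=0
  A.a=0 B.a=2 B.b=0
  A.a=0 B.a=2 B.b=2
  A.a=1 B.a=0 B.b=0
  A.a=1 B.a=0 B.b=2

missing: A.a=0 B.a=0 B.b=2

outcome vector order: (A.a,B.a,B.b)
under PSO → 000; 002; 020; 022; 100; 102
PSO∖claimed = {002}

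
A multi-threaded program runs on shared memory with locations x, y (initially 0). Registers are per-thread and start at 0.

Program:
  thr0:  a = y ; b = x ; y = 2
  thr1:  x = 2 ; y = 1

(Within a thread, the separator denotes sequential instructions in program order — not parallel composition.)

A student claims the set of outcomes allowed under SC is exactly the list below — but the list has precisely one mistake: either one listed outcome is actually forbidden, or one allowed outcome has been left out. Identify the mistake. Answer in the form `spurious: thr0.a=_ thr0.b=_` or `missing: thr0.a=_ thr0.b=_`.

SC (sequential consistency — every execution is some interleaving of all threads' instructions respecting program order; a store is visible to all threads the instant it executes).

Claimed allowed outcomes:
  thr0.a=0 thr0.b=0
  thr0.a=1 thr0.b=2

missing: thr0.a=0 thr0.b=2

outcome vector order: (thr0.a,thr0.b)
under SC → 00 02 12
SC∖claimed = {02}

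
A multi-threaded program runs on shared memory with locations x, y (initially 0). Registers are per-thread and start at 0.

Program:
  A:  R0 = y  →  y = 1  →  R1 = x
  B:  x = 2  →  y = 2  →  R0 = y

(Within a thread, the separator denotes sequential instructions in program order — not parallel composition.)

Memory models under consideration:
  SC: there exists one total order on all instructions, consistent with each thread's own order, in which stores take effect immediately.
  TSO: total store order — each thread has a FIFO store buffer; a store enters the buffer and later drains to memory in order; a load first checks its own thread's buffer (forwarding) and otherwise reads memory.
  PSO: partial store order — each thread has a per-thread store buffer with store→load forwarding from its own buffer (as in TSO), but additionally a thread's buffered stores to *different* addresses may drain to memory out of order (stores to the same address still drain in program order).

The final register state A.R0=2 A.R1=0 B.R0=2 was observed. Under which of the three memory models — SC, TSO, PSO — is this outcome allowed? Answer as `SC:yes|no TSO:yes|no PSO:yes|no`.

SC:no TSO:no PSO:yes

outcome vector order: (A.R0,A.R1,B.R0)
SC: 5 outcomes — {(0,0,2); (0,2,1); (0,2,2); (2,2,1); (2,2,2)}
TSO: 6 outcomes — {(0,0,1); (0,0,2); (0,2,1); (0,2,2); (2,2,1); (2,2,2)}
PSO: 8 outcomes — {(0,0,1); (0,0,2); (0,2,1); (0,2,2); (2,0,1); (2,0,2); (2,2,1); (2,2,2)}
target (2,0,2) ∈ {PSO}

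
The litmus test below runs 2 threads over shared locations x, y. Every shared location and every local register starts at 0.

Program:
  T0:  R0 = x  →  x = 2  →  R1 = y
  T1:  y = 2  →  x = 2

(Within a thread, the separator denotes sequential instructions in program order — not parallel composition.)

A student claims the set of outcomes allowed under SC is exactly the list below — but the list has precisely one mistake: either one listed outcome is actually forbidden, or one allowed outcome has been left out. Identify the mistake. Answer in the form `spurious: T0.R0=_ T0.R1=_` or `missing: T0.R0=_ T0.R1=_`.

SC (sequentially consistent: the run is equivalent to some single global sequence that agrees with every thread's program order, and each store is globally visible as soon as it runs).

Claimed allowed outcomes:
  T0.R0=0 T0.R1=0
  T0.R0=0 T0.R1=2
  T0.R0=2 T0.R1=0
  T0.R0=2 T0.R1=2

outcome vector order: (T0.R0,T0.R1)
SC (3): 0/0 0/2 2/2
claimed∖SC = {2/0}

spurious: T0.R0=2 T0.R1=0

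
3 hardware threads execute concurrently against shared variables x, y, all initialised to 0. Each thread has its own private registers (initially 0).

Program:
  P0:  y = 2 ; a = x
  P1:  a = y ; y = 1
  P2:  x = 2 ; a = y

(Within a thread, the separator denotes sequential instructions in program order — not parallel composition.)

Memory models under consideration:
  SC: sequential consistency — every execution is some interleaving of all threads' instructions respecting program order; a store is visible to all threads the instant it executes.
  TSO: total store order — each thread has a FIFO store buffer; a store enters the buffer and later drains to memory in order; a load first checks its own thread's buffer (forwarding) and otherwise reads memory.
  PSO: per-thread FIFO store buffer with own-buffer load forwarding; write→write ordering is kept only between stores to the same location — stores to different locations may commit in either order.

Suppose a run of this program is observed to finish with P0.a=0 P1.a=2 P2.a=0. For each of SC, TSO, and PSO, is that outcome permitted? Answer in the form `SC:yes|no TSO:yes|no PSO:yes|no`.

SC:no TSO:yes PSO:yes

outcome vector order: (P0.a,P1.a,P2.a)
SC: 10 outcomes — {<0 0 1>, <0 0 2>, <0 2 1>, <0 2 2>, <2 0 0>, <2 0 1>, <2 0 2>, <2 2 0>, <2 2 1>, <2 2 2>}
TSO: 12 outcomes — {<0 0 0>, <0 0 1>, <0 0 2>, <0 2 0>, <0 2 1>, <0 2 2>, <2 0 0>, <2 0 1>, <2 0 2>, <2 2 0>, <2 2 1>, <2 2 2>}
PSO: 12 outcomes — {<0 0 0>, <0 0 1>, <0 0 2>, <0 2 0>, <0 2 1>, <0 2 2>, <2 0 0>, <2 0 1>, <2 0 2>, <2 2 0>, <2 2 1>, <2 2 2>}
target <0 2 0> ∈ {TSO,PSO}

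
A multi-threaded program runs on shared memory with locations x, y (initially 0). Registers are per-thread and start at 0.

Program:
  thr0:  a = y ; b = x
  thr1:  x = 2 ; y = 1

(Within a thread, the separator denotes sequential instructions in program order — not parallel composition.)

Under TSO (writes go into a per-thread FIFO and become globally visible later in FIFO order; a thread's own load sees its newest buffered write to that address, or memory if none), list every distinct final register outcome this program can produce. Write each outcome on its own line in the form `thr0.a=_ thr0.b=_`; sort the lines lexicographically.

outcome vector order: (thr0.a,thr0.b)
|TSO outcomes| = 3

thr0.a=0 thr0.b=0
thr0.a=0 thr0.b=2
thr0.a=1 thr0.b=2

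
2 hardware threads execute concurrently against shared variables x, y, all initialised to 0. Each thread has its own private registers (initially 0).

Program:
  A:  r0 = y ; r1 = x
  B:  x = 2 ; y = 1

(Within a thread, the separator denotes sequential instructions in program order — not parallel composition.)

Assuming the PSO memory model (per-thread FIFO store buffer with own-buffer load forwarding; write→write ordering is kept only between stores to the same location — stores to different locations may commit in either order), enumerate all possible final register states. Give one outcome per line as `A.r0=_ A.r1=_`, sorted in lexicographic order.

A.r0=0 A.r1=0
A.r0=0 A.r1=2
A.r0=1 A.r1=0
A.r0=1 A.r1=2

outcome vector order: (A.r0,A.r1)
|PSO outcomes| = 4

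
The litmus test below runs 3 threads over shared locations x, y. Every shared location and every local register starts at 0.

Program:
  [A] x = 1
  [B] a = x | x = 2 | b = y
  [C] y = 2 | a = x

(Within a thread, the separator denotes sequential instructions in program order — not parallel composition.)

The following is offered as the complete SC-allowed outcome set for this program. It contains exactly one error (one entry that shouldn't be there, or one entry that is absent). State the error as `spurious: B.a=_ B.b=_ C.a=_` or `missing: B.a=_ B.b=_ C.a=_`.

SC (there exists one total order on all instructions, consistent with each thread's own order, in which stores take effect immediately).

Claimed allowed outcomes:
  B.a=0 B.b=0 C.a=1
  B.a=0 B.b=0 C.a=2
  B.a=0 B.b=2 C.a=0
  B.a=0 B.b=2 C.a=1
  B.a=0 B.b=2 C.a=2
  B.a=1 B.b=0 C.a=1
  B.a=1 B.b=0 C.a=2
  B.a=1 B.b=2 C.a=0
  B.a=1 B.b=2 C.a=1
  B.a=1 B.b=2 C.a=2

outcome vector order: (B.a,B.b,C.a)
SC (9): (0,0,1) (0,0,2) (0,2,0) (0,2,1) (0,2,2) (1,0,2) (1,2,0) (1,2,1) (1,2,2)
claimed∖SC = {(1,0,1)}

spurious: B.a=1 B.b=0 C.a=1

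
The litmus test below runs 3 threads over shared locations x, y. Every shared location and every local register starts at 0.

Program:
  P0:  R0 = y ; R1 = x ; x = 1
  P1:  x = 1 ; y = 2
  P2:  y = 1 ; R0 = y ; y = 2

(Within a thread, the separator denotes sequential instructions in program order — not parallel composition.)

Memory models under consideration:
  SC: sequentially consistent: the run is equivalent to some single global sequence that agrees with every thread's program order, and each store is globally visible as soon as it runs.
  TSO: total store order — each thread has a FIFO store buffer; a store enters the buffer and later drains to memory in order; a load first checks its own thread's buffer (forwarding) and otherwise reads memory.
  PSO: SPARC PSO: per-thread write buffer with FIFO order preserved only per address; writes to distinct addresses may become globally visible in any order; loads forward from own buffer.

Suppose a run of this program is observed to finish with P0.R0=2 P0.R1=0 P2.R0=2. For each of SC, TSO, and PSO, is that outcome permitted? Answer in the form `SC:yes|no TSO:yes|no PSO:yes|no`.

outcome vector order: (P0.R0,P0.R1,P2.R0)
under SC → 001 002 011 012 101 102 111 112 201 211 212
under TSO → 001 002 011 012 101 102 111 112 201 211 212
under PSO → 001 002 011 012 101 102 111 112 201 202 211 212
target 202 ∈ {PSO}

SC:no TSO:no PSO:yes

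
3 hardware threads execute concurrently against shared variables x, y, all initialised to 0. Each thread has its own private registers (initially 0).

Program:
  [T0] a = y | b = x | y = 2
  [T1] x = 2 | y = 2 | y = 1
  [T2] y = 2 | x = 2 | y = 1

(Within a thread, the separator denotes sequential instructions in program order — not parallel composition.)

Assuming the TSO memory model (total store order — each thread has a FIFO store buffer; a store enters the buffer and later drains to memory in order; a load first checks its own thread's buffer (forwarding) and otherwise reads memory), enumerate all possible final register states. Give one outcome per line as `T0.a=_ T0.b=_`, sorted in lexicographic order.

T0.a=0 T0.b=0
T0.a=0 T0.b=2
T0.a=1 T0.b=2
T0.a=2 T0.b=0
T0.a=2 T0.b=2

outcome vector order: (T0.a,T0.b)
|TSO outcomes| = 5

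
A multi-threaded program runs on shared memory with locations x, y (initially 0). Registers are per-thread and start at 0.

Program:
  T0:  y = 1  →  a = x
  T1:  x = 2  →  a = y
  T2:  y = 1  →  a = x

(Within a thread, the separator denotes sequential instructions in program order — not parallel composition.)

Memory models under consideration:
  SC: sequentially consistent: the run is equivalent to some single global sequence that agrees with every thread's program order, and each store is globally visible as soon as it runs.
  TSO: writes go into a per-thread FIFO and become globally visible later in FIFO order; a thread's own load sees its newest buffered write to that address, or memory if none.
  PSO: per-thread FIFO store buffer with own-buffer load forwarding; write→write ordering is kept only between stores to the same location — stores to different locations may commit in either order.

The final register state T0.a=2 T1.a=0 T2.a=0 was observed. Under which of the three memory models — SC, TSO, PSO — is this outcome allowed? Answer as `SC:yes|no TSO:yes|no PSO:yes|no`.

outcome vector order: (T0.a,T1.a,T2.a)
under SC → (0,1,0); (0,1,2); (2,0,2); (2,1,0); (2,1,2)
under TSO → (0,0,0); (0,0,2); (0,1,0); (0,1,2); (2,0,0); (2,0,2); (2,1,0); (2,1,2)
under PSO → (0,0,0); (0,0,2); (0,1,0); (0,1,2); (2,0,0); (2,0,2); (2,1,0); (2,1,2)
target (2,0,0) ∈ {TSO,PSO}

SC:no TSO:yes PSO:yes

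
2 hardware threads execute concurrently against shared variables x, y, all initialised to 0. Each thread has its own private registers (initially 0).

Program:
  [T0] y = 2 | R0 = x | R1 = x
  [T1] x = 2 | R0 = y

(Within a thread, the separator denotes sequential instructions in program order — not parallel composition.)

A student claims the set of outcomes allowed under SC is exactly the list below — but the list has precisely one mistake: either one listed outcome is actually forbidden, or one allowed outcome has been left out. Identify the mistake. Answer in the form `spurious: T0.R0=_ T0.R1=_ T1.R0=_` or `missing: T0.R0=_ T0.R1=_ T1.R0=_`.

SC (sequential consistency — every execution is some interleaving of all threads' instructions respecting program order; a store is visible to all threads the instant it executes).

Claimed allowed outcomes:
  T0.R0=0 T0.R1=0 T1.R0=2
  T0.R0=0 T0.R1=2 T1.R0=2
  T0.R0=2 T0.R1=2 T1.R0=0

missing: T0.R0=2 T0.R1=2 T1.R0=2

outcome vector order: (T0.R0,T0.R1,T1.R0)
SC: 4 outcomes — {0/0/2 0/2/2 2/2/0 2/2/2}
SC∖claimed = {2/2/2}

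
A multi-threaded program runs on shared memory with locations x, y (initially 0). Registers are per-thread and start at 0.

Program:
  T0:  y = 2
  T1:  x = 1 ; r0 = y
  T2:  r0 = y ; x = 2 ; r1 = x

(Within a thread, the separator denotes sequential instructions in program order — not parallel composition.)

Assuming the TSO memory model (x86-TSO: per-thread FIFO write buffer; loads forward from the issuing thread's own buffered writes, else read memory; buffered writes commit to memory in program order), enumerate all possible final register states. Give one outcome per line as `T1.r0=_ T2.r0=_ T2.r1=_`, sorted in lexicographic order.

outcome vector order: (T1.r0,T2.r0,T2.r1)
|TSO outcomes| = 8

T1.r0=0 T2.r0=0 T2.r1=1
T1.r0=0 T2.r0=0 T2.r1=2
T1.r0=0 T2.r0=2 T2.r1=1
T1.r0=0 T2.r0=2 T2.r1=2
T1.r0=2 T2.r0=0 T2.r1=1
T1.r0=2 T2.r0=0 T2.r1=2
T1.r0=2 T2.r0=2 T2.r1=1
T1.r0=2 T2.r0=2 T2.r1=2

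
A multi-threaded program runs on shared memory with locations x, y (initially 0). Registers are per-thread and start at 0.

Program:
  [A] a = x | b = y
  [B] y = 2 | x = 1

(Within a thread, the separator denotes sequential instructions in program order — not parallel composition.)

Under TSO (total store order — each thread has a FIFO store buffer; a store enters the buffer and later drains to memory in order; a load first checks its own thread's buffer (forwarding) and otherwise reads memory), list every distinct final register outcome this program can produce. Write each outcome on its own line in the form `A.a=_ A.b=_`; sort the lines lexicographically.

A.a=0 A.b=0
A.a=0 A.b=2
A.a=1 A.b=2

outcome vector order: (A.a,A.b)
|TSO outcomes| = 3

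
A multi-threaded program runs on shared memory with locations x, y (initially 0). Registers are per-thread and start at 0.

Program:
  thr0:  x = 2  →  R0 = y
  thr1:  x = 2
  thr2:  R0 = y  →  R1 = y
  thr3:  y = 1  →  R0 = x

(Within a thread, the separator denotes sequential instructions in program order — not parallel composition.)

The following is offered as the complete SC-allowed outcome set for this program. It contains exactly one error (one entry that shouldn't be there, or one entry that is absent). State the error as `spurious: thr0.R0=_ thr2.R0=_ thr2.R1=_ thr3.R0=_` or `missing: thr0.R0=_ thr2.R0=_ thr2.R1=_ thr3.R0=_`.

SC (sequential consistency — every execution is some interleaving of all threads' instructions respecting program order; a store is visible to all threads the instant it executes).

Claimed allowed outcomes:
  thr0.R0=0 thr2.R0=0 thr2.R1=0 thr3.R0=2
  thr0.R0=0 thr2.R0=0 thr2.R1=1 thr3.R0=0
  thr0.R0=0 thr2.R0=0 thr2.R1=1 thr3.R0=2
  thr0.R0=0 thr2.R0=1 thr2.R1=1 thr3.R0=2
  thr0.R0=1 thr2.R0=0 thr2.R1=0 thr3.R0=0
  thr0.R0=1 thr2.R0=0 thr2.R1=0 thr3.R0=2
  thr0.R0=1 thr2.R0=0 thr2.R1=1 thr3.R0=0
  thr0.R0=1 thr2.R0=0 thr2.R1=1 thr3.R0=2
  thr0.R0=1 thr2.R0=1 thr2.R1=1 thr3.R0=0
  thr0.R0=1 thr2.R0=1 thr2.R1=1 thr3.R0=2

spurious: thr0.R0=0 thr2.R0=0 thr2.R1=1 thr3.R0=0

outcome vector order: (thr0.R0,thr2.R0,thr2.R1,thr3.R0)
under SC → <0 0 0 2>; <0 0 1 2>; <0 1 1 2>; <1 0 0 0>; <1 0 0 2>; <1 0 1 0>; <1 0 1 2>; <1 1 1 0>; <1 1 1 2>
claimed∖SC = {<0 0 1 0>}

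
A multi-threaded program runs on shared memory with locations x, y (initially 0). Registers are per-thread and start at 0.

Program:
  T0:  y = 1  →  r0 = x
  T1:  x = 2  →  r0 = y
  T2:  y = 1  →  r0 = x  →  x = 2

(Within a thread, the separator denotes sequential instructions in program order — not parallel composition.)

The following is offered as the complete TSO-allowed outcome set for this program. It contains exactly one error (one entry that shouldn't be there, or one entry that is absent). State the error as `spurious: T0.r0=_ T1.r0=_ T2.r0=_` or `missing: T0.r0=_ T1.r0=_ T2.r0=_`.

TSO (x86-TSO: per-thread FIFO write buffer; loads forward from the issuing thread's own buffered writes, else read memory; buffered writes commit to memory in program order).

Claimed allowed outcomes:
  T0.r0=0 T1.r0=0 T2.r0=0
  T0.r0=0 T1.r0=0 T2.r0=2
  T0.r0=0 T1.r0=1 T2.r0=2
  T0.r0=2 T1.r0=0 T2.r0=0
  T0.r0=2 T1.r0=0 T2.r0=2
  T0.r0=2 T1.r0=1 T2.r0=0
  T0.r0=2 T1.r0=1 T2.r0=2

missing: T0.r0=0 T1.r0=1 T2.r0=0

outcome vector order: (T0.r0,T1.r0,T2.r0)
under TSO → <0 0 0> <0 0 2> <0 1 0> <0 1 2> <2 0 0> <2 0 2> <2 1 0> <2 1 2>
TSO∖claimed = {<0 1 0>}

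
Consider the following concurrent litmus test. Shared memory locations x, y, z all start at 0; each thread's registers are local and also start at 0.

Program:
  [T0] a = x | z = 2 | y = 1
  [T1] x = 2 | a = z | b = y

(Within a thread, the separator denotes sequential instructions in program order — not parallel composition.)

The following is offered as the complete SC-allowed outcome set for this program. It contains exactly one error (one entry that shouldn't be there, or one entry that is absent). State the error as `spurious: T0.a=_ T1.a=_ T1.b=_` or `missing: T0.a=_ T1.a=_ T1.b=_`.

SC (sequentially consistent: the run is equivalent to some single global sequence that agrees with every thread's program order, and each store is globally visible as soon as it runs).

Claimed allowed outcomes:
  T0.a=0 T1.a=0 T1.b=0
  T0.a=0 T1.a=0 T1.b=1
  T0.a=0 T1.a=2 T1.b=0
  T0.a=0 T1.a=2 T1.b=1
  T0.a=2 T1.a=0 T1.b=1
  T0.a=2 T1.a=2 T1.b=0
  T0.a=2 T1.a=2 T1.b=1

missing: T0.a=2 T1.a=0 T1.b=0

outcome vector order: (T0.a,T1.a,T1.b)
SC: 8 outcomes — {0/0/0 0/0/1 0/2/0 0/2/1 2/0/0 2/0/1 2/2/0 2/2/1}
SC∖claimed = {2/0/0}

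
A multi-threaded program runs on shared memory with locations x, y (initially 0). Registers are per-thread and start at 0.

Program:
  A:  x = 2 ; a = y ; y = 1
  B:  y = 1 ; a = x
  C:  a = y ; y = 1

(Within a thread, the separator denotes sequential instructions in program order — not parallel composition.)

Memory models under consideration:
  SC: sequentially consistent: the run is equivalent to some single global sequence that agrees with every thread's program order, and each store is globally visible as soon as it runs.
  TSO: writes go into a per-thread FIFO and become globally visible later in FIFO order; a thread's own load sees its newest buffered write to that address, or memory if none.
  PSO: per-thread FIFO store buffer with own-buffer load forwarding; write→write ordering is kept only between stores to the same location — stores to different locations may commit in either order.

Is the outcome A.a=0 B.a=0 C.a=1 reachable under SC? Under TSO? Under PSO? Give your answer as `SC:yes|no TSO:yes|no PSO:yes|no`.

SC:no TSO:yes PSO:yes

outcome vector order: (A.a,B.a,C.a)
SC: 6 outcomes — {(0,2,0); (0,2,1); (1,0,0); (1,0,1); (1,2,0); (1,2,1)}
TSO: 8 outcomes — {(0,0,0); (0,0,1); (0,2,0); (0,2,1); (1,0,0); (1,0,1); (1,2,0); (1,2,1)}
PSO: 8 outcomes — {(0,0,0); (0,0,1); (0,2,0); (0,2,1); (1,0,0); (1,0,1); (1,2,0); (1,2,1)}
target (0,0,1) ∈ {TSO,PSO}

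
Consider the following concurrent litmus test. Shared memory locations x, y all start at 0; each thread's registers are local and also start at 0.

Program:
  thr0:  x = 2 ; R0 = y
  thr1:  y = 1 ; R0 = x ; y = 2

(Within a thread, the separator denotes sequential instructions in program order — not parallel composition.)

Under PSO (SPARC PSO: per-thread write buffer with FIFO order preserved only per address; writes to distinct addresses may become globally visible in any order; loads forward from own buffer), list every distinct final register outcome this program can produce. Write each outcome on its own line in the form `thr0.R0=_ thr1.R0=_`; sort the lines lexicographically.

outcome vector order: (thr0.R0,thr1.R0)
|PSO outcomes| = 6

thr0.R0=0 thr1.R0=0
thr0.R0=0 thr1.R0=2
thr0.R0=1 thr1.R0=0
thr0.R0=1 thr1.R0=2
thr0.R0=2 thr1.R0=0
thr0.R0=2 thr1.R0=2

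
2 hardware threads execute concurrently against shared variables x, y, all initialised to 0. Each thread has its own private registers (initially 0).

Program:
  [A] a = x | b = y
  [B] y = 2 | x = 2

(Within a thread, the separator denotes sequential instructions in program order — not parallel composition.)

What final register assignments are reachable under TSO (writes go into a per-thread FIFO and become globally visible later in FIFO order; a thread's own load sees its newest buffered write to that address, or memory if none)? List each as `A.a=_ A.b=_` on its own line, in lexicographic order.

outcome vector order: (A.a,A.b)
|TSO outcomes| = 3

A.a=0 A.b=0
A.a=0 A.b=2
A.a=2 A.b=2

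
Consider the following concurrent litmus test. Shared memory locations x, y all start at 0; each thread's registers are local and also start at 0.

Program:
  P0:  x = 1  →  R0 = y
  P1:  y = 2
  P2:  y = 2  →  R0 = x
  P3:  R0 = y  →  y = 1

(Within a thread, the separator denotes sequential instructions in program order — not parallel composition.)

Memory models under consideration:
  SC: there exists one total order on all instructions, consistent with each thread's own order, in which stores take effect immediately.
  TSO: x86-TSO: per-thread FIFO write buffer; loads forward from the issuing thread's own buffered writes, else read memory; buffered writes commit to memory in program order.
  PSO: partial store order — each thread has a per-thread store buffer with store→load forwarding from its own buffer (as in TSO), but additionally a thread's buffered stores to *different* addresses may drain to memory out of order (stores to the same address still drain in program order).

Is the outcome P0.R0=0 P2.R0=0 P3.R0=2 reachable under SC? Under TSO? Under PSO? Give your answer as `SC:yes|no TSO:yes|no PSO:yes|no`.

SC:no TSO:yes PSO:yes

outcome vector order: (P0.R0,P2.R0,P3.R0)
[SC] allowed = {(0,1,0) (0,1,2) (1,0,0) (1,0,2) (1,1,0) (1,1,2) (2,0,0) (2,0,2) (2,1,0) (2,1,2)}
[TSO] allowed = {(0,0,0) (0,0,2) (0,1,0) (0,1,2) (1,0,0) (1,0,2) (1,1,0) (1,1,2) (2,0,0) (2,0,2) (2,1,0) (2,1,2)}
[PSO] allowed = {(0,0,0) (0,0,2) (0,1,0) (0,1,2) (1,0,0) (1,0,2) (1,1,0) (1,1,2) (2,0,0) (2,0,2) (2,1,0) (2,1,2)}
target (0,0,2) ∈ {TSO,PSO}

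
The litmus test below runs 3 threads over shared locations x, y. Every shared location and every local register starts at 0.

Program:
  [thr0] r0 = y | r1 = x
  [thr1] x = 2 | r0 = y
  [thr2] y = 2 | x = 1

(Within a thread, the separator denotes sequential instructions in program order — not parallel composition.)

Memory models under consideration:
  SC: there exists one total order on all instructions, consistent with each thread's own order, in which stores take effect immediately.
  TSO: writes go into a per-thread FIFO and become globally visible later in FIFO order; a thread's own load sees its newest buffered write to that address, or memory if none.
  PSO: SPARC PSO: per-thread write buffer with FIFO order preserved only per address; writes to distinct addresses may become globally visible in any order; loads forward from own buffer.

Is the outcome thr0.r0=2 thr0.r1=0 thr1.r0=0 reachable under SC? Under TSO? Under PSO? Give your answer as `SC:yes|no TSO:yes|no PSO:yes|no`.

SC:no TSO:yes PSO:yes

outcome vector order: (thr0.r0,thr0.r1,thr1.r0)
[SC] allowed = {0/0/0; 0/0/2; 0/1/0; 0/1/2; 0/2/0; 0/2/2; 2/0/2; 2/1/0; 2/1/2; 2/2/0; 2/2/2}
[TSO] allowed = {0/0/0; 0/0/2; 0/1/0; 0/1/2; 0/2/0; 0/2/2; 2/0/0; 2/0/2; 2/1/0; 2/1/2; 2/2/0; 2/2/2}
[PSO] allowed = {0/0/0; 0/0/2; 0/1/0; 0/1/2; 0/2/0; 0/2/2; 2/0/0; 2/0/2; 2/1/0; 2/1/2; 2/2/0; 2/2/2}
target 2/0/0 ∈ {TSO,PSO}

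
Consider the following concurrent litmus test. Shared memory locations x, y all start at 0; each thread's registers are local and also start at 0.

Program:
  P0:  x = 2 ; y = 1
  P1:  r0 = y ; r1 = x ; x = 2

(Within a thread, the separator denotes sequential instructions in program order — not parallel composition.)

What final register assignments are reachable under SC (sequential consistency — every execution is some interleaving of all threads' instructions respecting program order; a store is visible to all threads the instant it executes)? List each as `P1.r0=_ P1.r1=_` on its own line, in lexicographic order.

outcome vector order: (P1.r0,P1.r1)
|SC outcomes| = 3

P1.r0=0 P1.r1=0
P1.r0=0 P1.r1=2
P1.r0=1 P1.r1=2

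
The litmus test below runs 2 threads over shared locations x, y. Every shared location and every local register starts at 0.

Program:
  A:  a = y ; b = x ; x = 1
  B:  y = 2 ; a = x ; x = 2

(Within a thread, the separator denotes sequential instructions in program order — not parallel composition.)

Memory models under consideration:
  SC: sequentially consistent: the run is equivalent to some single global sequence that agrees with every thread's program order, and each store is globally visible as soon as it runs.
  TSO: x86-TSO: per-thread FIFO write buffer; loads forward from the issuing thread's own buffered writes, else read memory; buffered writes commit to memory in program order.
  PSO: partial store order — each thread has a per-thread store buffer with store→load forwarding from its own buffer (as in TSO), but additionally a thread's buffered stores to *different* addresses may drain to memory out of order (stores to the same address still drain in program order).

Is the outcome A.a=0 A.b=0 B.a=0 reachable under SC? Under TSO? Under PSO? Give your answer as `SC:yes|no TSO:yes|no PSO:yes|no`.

outcome vector order: (A.a,A.b,B.a)
SC (6): (0,0,0), (0,0,1), (0,2,0), (2,0,0), (2,0,1), (2,2,0)
TSO (6): (0,0,0), (0,0,1), (0,2,0), (2,0,0), (2,0,1), (2,2,0)
PSO (6): (0,0,0), (0,0,1), (0,2,0), (2,0,0), (2,0,1), (2,2,0)
target (0,0,0) ∈ {SC,TSO,PSO}

SC:yes TSO:yes PSO:yes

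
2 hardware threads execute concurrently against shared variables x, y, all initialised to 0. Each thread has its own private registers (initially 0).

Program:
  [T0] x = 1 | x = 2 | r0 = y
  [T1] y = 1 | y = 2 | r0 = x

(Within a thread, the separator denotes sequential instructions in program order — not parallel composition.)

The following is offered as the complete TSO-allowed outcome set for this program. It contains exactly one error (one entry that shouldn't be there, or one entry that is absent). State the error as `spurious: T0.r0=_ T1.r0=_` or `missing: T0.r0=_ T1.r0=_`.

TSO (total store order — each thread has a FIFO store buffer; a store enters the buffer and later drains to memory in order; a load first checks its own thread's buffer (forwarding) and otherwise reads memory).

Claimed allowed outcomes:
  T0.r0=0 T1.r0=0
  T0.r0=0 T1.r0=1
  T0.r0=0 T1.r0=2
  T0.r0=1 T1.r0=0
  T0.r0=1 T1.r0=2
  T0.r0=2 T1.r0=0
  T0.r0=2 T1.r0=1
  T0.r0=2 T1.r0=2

missing: T0.r0=1 T1.r0=1

outcome vector order: (T0.r0,T1.r0)
TSO: 9 outcomes — {00, 01, 02, 10, 11, 12, 20, 21, 22}
TSO∖claimed = {11}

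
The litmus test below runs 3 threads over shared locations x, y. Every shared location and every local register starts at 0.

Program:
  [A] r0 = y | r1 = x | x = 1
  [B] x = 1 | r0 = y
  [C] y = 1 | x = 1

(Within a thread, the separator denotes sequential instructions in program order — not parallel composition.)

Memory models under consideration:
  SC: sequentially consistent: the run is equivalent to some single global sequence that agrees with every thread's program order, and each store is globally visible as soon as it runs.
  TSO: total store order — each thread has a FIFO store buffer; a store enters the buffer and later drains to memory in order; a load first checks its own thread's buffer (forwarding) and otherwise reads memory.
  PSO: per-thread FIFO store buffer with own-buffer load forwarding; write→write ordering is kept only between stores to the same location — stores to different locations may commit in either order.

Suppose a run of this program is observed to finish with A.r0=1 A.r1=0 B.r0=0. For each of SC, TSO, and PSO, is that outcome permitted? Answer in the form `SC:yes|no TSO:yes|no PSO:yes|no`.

SC:no TSO:yes PSO:yes

outcome vector order: (A.r0,A.r1,B.r0)
[SC] allowed = {0/0/0; 0/0/1; 0/1/0; 0/1/1; 1/0/1; 1/1/0; 1/1/1}
[TSO] allowed = {0/0/0; 0/0/1; 0/1/0; 0/1/1; 1/0/0; 1/0/1; 1/1/0; 1/1/1}
[PSO] allowed = {0/0/0; 0/0/1; 0/1/0; 0/1/1; 1/0/0; 1/0/1; 1/1/0; 1/1/1}
target 1/0/0 ∈ {TSO,PSO}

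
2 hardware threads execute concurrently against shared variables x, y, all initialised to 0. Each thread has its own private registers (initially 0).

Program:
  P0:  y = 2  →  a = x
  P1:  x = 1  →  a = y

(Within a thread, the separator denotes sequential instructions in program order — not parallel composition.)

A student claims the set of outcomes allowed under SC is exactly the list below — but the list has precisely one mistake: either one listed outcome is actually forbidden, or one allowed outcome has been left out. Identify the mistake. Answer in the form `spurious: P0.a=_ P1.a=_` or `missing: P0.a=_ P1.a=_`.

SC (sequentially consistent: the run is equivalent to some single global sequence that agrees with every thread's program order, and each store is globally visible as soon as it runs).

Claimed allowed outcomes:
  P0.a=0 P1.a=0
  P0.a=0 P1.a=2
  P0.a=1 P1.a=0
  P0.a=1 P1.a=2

outcome vector order: (P0.a,P1.a)
under SC → (0,2), (1,0), (1,2)
claimed∖SC = {(0,0)}

spurious: P0.a=0 P1.a=0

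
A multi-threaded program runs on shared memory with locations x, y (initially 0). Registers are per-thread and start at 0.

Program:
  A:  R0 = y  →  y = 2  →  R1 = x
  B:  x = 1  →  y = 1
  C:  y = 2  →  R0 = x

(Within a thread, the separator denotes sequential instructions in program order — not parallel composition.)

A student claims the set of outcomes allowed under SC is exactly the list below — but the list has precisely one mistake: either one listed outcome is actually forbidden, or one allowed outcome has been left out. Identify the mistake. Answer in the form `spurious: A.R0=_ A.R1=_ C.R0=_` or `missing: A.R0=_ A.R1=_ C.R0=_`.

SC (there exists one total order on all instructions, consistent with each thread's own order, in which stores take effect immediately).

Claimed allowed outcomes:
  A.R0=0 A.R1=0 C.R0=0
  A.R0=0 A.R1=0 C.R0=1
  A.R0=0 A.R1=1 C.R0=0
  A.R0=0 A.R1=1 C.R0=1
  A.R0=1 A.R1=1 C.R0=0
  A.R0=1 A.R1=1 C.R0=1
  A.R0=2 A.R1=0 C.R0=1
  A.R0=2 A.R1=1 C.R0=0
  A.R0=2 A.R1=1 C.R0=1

missing: A.R0=2 A.R1=0 C.R0=0

outcome vector order: (A.R0,A.R1,C.R0)
[SC] allowed = {000; 001; 010; 011; 110; 111; 200; 201; 210; 211}
SC∖claimed = {200}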